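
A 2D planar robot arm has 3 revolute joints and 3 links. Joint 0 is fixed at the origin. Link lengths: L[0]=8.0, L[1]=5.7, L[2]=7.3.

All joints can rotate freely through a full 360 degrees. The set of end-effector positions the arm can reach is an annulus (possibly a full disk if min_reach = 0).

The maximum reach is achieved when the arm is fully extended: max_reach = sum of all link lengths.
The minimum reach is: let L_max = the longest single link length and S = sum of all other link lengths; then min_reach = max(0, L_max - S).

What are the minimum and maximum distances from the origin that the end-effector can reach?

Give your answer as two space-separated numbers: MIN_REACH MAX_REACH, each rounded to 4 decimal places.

Answer: 0.0000 21.0000

Derivation:
Link lengths: [8.0, 5.7, 7.3]
max_reach = 8 + 5.7 + 7.3 = 21
L_max = max([8.0, 5.7, 7.3]) = 8
S (sum of others) = 21 - 8 = 13
min_reach = max(0, 8 - 13) = max(0, -5) = 0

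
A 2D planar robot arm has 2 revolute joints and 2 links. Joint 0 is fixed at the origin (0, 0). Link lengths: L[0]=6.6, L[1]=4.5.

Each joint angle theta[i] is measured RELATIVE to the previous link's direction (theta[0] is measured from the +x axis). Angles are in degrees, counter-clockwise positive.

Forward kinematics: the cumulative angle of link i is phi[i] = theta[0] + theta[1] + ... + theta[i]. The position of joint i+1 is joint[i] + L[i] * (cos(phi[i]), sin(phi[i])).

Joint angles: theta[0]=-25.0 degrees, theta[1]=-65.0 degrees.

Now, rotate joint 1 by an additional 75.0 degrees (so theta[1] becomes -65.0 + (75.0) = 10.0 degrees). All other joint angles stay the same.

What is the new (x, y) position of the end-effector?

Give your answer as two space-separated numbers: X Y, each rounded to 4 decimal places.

joint[0] = (0.0000, 0.0000)  (base)
link 0: phi[0] = -25 = -25 deg
  cos(-25 deg) = 0.9063, sin(-25 deg) = -0.4226
  joint[1] = (0.0000, 0.0000) + 6.6 * (0.9063, -0.4226) = (0.0000 + 5.9816, 0.0000 + -2.7893) = (5.9816, -2.7893)
link 1: phi[1] = -25 + 10 = -15 deg
  cos(-15 deg) = 0.9659, sin(-15 deg) = -0.2588
  joint[2] = (5.9816, -2.7893) + 4.5 * (0.9659, -0.2588) = (5.9816 + 4.3467, -2.7893 + -1.1647) = (10.3283, -3.9540)
End effector: (10.3283, -3.9540)

Answer: 10.3283 -3.9540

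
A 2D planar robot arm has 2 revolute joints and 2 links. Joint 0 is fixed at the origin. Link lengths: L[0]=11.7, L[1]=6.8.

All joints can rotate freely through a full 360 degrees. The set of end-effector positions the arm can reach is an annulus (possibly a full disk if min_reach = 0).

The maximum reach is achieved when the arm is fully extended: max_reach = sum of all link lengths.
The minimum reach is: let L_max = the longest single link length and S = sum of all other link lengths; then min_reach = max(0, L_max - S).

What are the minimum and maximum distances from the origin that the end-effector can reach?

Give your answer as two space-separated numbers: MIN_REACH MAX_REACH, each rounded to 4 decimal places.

Answer: 4.9000 18.5000

Derivation:
Link lengths: [11.7, 6.8]
max_reach = 11.7 + 6.8 = 18.5
L_max = max([11.7, 6.8]) = 11.7
S (sum of others) = 18.5 - 11.7 = 6.8
min_reach = max(0, 11.7 - 6.8) = max(0, 4.9) = 4.9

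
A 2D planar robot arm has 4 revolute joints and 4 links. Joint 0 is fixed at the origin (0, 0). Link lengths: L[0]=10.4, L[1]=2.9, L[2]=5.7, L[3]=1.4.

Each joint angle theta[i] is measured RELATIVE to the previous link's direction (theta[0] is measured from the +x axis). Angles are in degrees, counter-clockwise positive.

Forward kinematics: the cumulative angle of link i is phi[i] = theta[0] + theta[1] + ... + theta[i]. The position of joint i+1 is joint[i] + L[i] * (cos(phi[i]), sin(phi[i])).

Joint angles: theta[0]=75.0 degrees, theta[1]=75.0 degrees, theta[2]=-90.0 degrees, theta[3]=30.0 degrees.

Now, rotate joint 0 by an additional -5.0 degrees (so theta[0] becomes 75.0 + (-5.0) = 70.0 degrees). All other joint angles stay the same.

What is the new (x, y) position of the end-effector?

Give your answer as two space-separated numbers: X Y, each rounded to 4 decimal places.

joint[0] = (0.0000, 0.0000)  (base)
link 0: phi[0] = 70 = 70 deg
  cos(70 deg) = 0.3420, sin(70 deg) = 0.9397
  joint[1] = (0.0000, 0.0000) + 10.4 * (0.3420, 0.9397) = (0.0000 + 3.5570, 0.0000 + 9.7728) = (3.5570, 9.7728)
link 1: phi[1] = 70 + 75 = 145 deg
  cos(145 deg) = -0.8192, sin(145 deg) = 0.5736
  joint[2] = (3.5570, 9.7728) + 2.9 * (-0.8192, 0.5736) = (3.5570 + -2.3755, 9.7728 + 1.6634) = (1.1815, 11.4362)
link 2: phi[2] = 70 + 75 + -90 = 55 deg
  cos(55 deg) = 0.5736, sin(55 deg) = 0.8192
  joint[3] = (1.1815, 11.4362) + 5.7 * (0.5736, 0.8192) = (1.1815 + 3.2694, 11.4362 + 4.6692) = (4.4509, 16.1053)
link 3: phi[3] = 70 + 75 + -90 + 30 = 85 deg
  cos(85 deg) = 0.0872, sin(85 deg) = 0.9962
  joint[4] = (4.4509, 16.1053) + 1.4 * (0.0872, 0.9962) = (4.4509 + 0.1220, 16.1053 + 1.3947) = (4.5729, 17.5000)
End effector: (4.5729, 17.5000)

Answer: 4.5729 17.5000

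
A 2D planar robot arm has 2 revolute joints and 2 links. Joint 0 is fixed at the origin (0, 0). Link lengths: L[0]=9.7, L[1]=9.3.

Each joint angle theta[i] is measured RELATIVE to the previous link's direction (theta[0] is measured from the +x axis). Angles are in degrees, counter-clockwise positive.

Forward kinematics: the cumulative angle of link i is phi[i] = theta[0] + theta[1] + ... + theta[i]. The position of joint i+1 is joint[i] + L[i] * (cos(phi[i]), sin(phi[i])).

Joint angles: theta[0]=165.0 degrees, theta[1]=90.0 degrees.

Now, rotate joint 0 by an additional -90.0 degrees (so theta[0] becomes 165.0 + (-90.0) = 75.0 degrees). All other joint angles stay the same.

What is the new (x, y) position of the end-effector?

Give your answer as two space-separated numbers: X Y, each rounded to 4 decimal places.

joint[0] = (0.0000, 0.0000)  (base)
link 0: phi[0] = 75 = 75 deg
  cos(75 deg) = 0.2588, sin(75 deg) = 0.9659
  joint[1] = (0.0000, 0.0000) + 9.7 * (0.2588, 0.9659) = (0.0000 + 2.5105, 0.0000 + 9.3695) = (2.5105, 9.3695)
link 1: phi[1] = 75 + 90 = 165 deg
  cos(165 deg) = -0.9659, sin(165 deg) = 0.2588
  joint[2] = (2.5105, 9.3695) + 9.3 * (-0.9659, 0.2588) = (2.5105 + -8.9831, 9.3695 + 2.4070) = (-6.4726, 11.7765)
End effector: (-6.4726, 11.7765)

Answer: -6.4726 11.7765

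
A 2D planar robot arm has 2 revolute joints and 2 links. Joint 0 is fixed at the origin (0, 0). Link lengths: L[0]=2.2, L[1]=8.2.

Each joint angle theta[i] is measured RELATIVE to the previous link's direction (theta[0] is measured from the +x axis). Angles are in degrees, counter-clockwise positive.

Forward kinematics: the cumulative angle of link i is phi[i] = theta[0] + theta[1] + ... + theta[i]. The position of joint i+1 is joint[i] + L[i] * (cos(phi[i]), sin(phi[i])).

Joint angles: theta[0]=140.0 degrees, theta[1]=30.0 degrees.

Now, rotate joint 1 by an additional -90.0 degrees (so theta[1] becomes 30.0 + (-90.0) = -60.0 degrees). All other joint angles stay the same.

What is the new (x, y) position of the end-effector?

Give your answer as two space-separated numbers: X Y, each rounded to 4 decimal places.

Answer: -0.2614 9.4896

Derivation:
joint[0] = (0.0000, 0.0000)  (base)
link 0: phi[0] = 140 = 140 deg
  cos(140 deg) = -0.7660, sin(140 deg) = 0.6428
  joint[1] = (0.0000, 0.0000) + 2.2 * (-0.7660, 0.6428) = (0.0000 + -1.6853, 0.0000 + 1.4141) = (-1.6853, 1.4141)
link 1: phi[1] = 140 + -60 = 80 deg
  cos(80 deg) = 0.1736, sin(80 deg) = 0.9848
  joint[2] = (-1.6853, 1.4141) + 8.2 * (0.1736, 0.9848) = (-1.6853 + 1.4239, 1.4141 + 8.0754) = (-0.2614, 9.4896)
End effector: (-0.2614, 9.4896)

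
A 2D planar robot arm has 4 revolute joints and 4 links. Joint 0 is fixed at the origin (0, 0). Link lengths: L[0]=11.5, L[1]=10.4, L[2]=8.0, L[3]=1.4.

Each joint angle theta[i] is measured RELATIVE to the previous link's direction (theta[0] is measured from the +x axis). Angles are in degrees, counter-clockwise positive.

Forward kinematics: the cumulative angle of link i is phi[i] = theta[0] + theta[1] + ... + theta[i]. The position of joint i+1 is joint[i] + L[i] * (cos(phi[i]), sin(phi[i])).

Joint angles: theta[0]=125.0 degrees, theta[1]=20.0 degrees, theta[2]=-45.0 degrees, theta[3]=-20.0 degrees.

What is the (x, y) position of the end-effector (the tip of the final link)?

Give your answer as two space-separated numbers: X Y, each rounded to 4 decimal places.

Answer: -16.2614 24.6426

Derivation:
joint[0] = (0.0000, 0.0000)  (base)
link 0: phi[0] = 125 = 125 deg
  cos(125 deg) = -0.5736, sin(125 deg) = 0.8192
  joint[1] = (0.0000, 0.0000) + 11.5 * (-0.5736, 0.8192) = (0.0000 + -6.5961, 0.0000 + 9.4202) = (-6.5961, 9.4202)
link 1: phi[1] = 125 + 20 = 145 deg
  cos(145 deg) = -0.8192, sin(145 deg) = 0.5736
  joint[2] = (-6.5961, 9.4202) + 10.4 * (-0.8192, 0.5736) = (-6.5961 + -8.5192, 9.4202 + 5.9652) = (-15.1153, 15.3854)
link 2: phi[2] = 125 + 20 + -45 = 100 deg
  cos(100 deg) = -0.1736, sin(100 deg) = 0.9848
  joint[3] = (-15.1153, 15.3854) + 8 * (-0.1736, 0.9848) = (-15.1153 + -1.3892, 15.3854 + 7.8785) = (-16.5045, 23.2639)
link 3: phi[3] = 125 + 20 + -45 + -20 = 80 deg
  cos(80 deg) = 0.1736, sin(80 deg) = 0.9848
  joint[4] = (-16.5045, 23.2639) + 1.4 * (0.1736, 0.9848) = (-16.5045 + 0.2431, 23.2639 + 1.3787) = (-16.2614, 24.6426)
End effector: (-16.2614, 24.6426)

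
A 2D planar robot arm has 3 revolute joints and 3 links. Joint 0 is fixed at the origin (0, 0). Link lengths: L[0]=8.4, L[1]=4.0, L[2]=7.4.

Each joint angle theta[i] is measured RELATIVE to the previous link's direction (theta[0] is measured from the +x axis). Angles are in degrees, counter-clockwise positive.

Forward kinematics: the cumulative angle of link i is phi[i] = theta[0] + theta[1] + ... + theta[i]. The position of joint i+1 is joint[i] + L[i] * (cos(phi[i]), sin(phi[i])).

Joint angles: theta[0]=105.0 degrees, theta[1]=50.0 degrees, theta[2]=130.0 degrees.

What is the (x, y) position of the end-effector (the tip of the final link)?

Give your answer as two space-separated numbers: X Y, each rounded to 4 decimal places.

Answer: -3.8841 2.6564

Derivation:
joint[0] = (0.0000, 0.0000)  (base)
link 0: phi[0] = 105 = 105 deg
  cos(105 deg) = -0.2588, sin(105 deg) = 0.9659
  joint[1] = (0.0000, 0.0000) + 8.4 * (-0.2588, 0.9659) = (0.0000 + -2.1741, 0.0000 + 8.1138) = (-2.1741, 8.1138)
link 1: phi[1] = 105 + 50 = 155 deg
  cos(155 deg) = -0.9063, sin(155 deg) = 0.4226
  joint[2] = (-2.1741, 8.1138) + 4 * (-0.9063, 0.4226) = (-2.1741 + -3.6252, 8.1138 + 1.6905) = (-5.7993, 9.8042)
link 2: phi[2] = 105 + 50 + 130 = 285 deg
  cos(285 deg) = 0.2588, sin(285 deg) = -0.9659
  joint[3] = (-5.7993, 9.8042) + 7.4 * (0.2588, -0.9659) = (-5.7993 + 1.9153, 9.8042 + -7.1479) = (-3.8841, 2.6564)
End effector: (-3.8841, 2.6564)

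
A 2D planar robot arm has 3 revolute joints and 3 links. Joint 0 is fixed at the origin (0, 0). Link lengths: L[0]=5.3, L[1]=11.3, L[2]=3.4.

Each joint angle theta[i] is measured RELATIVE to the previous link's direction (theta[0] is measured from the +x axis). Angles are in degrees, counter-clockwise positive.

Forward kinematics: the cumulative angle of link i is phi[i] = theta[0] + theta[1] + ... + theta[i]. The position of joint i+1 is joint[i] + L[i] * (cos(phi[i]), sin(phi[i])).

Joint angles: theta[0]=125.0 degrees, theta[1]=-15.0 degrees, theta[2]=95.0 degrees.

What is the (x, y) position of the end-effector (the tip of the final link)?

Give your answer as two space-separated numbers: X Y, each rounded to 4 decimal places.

Answer: -9.9862 13.5231

Derivation:
joint[0] = (0.0000, 0.0000)  (base)
link 0: phi[0] = 125 = 125 deg
  cos(125 deg) = -0.5736, sin(125 deg) = 0.8192
  joint[1] = (0.0000, 0.0000) + 5.3 * (-0.5736, 0.8192) = (0.0000 + -3.0400, 0.0000 + 4.3415) = (-3.0400, 4.3415)
link 1: phi[1] = 125 + -15 = 110 deg
  cos(110 deg) = -0.3420, sin(110 deg) = 0.9397
  joint[2] = (-3.0400, 4.3415) + 11.3 * (-0.3420, 0.9397) = (-3.0400 + -3.8648, 4.3415 + 10.6185) = (-6.9048, 14.9600)
link 2: phi[2] = 125 + -15 + 95 = 205 deg
  cos(205 deg) = -0.9063, sin(205 deg) = -0.4226
  joint[3] = (-6.9048, 14.9600) + 3.4 * (-0.9063, -0.4226) = (-6.9048 + -3.0814, 14.9600 + -1.4369) = (-9.9862, 13.5231)
End effector: (-9.9862, 13.5231)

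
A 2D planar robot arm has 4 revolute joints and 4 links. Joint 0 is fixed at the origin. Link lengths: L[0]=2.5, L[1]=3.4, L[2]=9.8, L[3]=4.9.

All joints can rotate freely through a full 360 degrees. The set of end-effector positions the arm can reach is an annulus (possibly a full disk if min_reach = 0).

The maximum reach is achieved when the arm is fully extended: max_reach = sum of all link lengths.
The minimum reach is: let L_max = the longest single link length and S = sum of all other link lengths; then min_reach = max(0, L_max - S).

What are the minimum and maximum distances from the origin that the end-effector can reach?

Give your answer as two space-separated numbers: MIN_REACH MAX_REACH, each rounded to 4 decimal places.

Answer: 0.0000 20.6000

Derivation:
Link lengths: [2.5, 3.4, 9.8, 4.9]
max_reach = 2.5 + 3.4 + 9.8 + 4.9 = 20.6
L_max = max([2.5, 3.4, 9.8, 4.9]) = 9.8
S (sum of others) = 20.6 - 9.8 = 10.8
min_reach = max(0, 9.8 - 10.8) = max(0, -1) = 0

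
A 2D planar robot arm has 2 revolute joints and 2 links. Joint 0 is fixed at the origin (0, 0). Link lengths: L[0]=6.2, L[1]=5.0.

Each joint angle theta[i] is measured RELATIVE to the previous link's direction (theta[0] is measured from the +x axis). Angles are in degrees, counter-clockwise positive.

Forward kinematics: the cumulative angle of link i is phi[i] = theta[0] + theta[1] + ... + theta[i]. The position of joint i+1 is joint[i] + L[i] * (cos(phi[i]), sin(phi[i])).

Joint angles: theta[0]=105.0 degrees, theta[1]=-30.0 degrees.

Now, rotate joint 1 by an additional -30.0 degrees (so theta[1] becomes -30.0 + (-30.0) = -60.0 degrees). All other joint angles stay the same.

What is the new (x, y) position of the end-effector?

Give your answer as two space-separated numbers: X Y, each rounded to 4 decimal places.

Answer: 1.9309 9.5243

Derivation:
joint[0] = (0.0000, 0.0000)  (base)
link 0: phi[0] = 105 = 105 deg
  cos(105 deg) = -0.2588, sin(105 deg) = 0.9659
  joint[1] = (0.0000, 0.0000) + 6.2 * (-0.2588, 0.9659) = (0.0000 + -1.6047, 0.0000 + 5.9887) = (-1.6047, 5.9887)
link 1: phi[1] = 105 + -60 = 45 deg
  cos(45 deg) = 0.7071, sin(45 deg) = 0.7071
  joint[2] = (-1.6047, 5.9887) + 5 * (0.7071, 0.7071) = (-1.6047 + 3.5355, 5.9887 + 3.5355) = (1.9309, 9.5243)
End effector: (1.9309, 9.5243)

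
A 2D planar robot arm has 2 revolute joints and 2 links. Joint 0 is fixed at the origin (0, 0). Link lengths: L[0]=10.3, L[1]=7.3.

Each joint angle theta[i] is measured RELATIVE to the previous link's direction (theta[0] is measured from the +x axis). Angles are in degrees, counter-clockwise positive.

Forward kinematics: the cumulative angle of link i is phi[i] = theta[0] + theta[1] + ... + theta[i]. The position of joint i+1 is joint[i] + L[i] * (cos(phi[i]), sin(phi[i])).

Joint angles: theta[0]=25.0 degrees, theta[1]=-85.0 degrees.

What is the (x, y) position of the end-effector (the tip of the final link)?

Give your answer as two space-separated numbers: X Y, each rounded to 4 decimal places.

joint[0] = (0.0000, 0.0000)  (base)
link 0: phi[0] = 25 = 25 deg
  cos(25 deg) = 0.9063, sin(25 deg) = 0.4226
  joint[1] = (0.0000, 0.0000) + 10.3 * (0.9063, 0.4226) = (0.0000 + 9.3350, 0.0000 + 4.3530) = (9.3350, 4.3530)
link 1: phi[1] = 25 + -85 = -60 deg
  cos(-60 deg) = 0.5000, sin(-60 deg) = -0.8660
  joint[2] = (9.3350, 4.3530) + 7.3 * (0.5000, -0.8660) = (9.3350 + 3.6500, 4.3530 + -6.3220) = (12.9850, -1.9690)
End effector: (12.9850, -1.9690)

Answer: 12.9850 -1.9690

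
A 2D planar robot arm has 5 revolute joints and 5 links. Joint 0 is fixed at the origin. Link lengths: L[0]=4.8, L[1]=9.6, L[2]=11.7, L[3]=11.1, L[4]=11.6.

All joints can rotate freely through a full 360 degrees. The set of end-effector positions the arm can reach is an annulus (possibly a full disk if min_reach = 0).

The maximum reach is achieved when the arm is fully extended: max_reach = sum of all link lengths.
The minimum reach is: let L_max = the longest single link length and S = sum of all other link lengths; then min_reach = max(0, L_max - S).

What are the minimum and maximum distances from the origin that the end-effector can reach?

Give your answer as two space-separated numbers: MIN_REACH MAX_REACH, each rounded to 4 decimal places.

Link lengths: [4.8, 9.6, 11.7, 11.1, 11.6]
max_reach = 4.8 + 9.6 + 11.7 + 11.1 + 11.6 = 48.8
L_max = max([4.8, 9.6, 11.7, 11.1, 11.6]) = 11.7
S (sum of others) = 48.8 - 11.7 = 37.1
min_reach = max(0, 11.7 - 37.1) = max(0, -25.4) = 0

Answer: 0.0000 48.8000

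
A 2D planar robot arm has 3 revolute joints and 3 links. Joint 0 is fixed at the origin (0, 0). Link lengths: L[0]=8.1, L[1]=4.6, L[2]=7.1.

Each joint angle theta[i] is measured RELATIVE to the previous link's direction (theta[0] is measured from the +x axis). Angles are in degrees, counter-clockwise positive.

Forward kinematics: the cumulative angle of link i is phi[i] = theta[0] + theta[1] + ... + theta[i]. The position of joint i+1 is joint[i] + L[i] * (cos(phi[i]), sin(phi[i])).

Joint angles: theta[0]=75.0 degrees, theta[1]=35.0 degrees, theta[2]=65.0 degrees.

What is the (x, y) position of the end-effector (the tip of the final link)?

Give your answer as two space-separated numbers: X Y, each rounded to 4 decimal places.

joint[0] = (0.0000, 0.0000)  (base)
link 0: phi[0] = 75 = 75 deg
  cos(75 deg) = 0.2588, sin(75 deg) = 0.9659
  joint[1] = (0.0000, 0.0000) + 8.1 * (0.2588, 0.9659) = (0.0000 + 2.0964, 0.0000 + 7.8240) = (2.0964, 7.8240)
link 1: phi[1] = 75 + 35 = 110 deg
  cos(110 deg) = -0.3420, sin(110 deg) = 0.9397
  joint[2] = (2.0964, 7.8240) + 4.6 * (-0.3420, 0.9397) = (2.0964 + -1.5733, 7.8240 + 4.3226) = (0.5231, 12.1466)
link 2: phi[2] = 75 + 35 + 65 = 175 deg
  cos(175 deg) = -0.9962, sin(175 deg) = 0.0872
  joint[3] = (0.5231, 12.1466) + 7.1 * (-0.9962, 0.0872) = (0.5231 + -7.0730, 12.1466 + 0.6188) = (-6.5498, 12.7654)
End effector: (-6.5498, 12.7654)

Answer: -6.5498 12.7654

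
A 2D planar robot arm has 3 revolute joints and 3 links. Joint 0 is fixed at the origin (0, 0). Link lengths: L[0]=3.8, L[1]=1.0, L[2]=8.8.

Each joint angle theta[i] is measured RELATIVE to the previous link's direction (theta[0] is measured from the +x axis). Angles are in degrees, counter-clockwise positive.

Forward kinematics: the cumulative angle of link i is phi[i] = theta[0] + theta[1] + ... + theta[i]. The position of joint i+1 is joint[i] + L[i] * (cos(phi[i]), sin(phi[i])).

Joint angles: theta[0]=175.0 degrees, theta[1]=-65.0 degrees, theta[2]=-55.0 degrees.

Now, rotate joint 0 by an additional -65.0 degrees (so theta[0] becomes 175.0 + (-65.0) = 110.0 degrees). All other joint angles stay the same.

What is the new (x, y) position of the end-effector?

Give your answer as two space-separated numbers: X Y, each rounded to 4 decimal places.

Answer: 8.0737 2.7498

Derivation:
joint[0] = (0.0000, 0.0000)  (base)
link 0: phi[0] = 110 = 110 deg
  cos(110 deg) = -0.3420, sin(110 deg) = 0.9397
  joint[1] = (0.0000, 0.0000) + 3.8 * (-0.3420, 0.9397) = (0.0000 + -1.2997, 0.0000 + 3.5708) = (-1.2997, 3.5708)
link 1: phi[1] = 110 + -65 = 45 deg
  cos(45 deg) = 0.7071, sin(45 deg) = 0.7071
  joint[2] = (-1.2997, 3.5708) + 1 * (0.7071, 0.7071) = (-1.2997 + 0.7071, 3.5708 + 0.7071) = (-0.5926, 4.2779)
link 2: phi[2] = 110 + -65 + -55 = -10 deg
  cos(-10 deg) = 0.9848, sin(-10 deg) = -0.1736
  joint[3] = (-0.5926, 4.2779) + 8.8 * (0.9848, -0.1736) = (-0.5926 + 8.6663, 4.2779 + -1.5281) = (8.0737, 2.7498)
End effector: (8.0737, 2.7498)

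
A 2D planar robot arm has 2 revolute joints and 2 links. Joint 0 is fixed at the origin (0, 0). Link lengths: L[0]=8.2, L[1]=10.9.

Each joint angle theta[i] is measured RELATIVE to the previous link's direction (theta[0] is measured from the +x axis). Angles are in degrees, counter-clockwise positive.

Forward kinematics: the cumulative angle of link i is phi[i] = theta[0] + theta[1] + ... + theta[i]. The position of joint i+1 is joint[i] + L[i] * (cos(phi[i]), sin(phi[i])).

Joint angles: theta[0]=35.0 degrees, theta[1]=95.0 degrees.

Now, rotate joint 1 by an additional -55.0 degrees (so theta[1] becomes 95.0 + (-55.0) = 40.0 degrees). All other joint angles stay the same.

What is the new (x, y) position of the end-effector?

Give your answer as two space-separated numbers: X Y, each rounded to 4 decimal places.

joint[0] = (0.0000, 0.0000)  (base)
link 0: phi[0] = 35 = 35 deg
  cos(35 deg) = 0.8192, sin(35 deg) = 0.5736
  joint[1] = (0.0000, 0.0000) + 8.2 * (0.8192, 0.5736) = (0.0000 + 6.7170, 0.0000 + 4.7033) = (6.7170, 4.7033)
link 1: phi[1] = 35 + 40 = 75 deg
  cos(75 deg) = 0.2588, sin(75 deg) = 0.9659
  joint[2] = (6.7170, 4.7033) + 10.9 * (0.2588, 0.9659) = (6.7170 + 2.8211, 4.7033 + 10.5286) = (9.5382, 15.2319)
End effector: (9.5382, 15.2319)

Answer: 9.5382 15.2319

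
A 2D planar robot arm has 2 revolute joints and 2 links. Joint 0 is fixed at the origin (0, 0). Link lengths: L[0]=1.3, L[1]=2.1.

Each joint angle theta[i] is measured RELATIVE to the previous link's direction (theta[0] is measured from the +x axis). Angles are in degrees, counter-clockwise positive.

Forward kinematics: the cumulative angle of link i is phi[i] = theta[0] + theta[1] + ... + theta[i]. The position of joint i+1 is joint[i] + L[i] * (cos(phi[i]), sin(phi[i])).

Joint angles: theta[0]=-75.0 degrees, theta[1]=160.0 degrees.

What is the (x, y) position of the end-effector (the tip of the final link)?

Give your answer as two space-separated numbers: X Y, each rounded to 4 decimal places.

Answer: 0.5195 0.8363

Derivation:
joint[0] = (0.0000, 0.0000)  (base)
link 0: phi[0] = -75 = -75 deg
  cos(-75 deg) = 0.2588, sin(-75 deg) = -0.9659
  joint[1] = (0.0000, 0.0000) + 1.3 * (0.2588, -0.9659) = (0.0000 + 0.3365, 0.0000 + -1.2557) = (0.3365, -1.2557)
link 1: phi[1] = -75 + 160 = 85 deg
  cos(85 deg) = 0.0872, sin(85 deg) = 0.9962
  joint[2] = (0.3365, -1.2557) + 2.1 * (0.0872, 0.9962) = (0.3365 + 0.1830, -1.2557 + 2.0920) = (0.5195, 0.8363)
End effector: (0.5195, 0.8363)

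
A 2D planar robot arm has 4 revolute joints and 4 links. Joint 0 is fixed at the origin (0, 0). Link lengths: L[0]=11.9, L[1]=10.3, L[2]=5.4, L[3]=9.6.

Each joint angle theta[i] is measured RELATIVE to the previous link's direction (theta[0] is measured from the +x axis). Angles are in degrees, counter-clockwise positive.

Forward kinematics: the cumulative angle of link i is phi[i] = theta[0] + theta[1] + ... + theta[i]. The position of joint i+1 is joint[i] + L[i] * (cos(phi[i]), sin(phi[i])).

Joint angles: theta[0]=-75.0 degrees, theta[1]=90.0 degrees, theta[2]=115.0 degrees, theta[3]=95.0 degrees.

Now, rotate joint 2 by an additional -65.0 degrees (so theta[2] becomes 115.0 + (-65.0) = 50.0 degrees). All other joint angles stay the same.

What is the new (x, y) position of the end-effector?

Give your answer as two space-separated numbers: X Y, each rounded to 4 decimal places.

Answer: 6.2901 -0.6512

Derivation:
joint[0] = (0.0000, 0.0000)  (base)
link 0: phi[0] = -75 = -75 deg
  cos(-75 deg) = 0.2588, sin(-75 deg) = -0.9659
  joint[1] = (0.0000, 0.0000) + 11.9 * (0.2588, -0.9659) = (0.0000 + 3.0799, 0.0000 + -11.4945) = (3.0799, -11.4945)
link 1: phi[1] = -75 + 90 = 15 deg
  cos(15 deg) = 0.9659, sin(15 deg) = 0.2588
  joint[2] = (3.0799, -11.4945) + 10.3 * (0.9659, 0.2588) = (3.0799 + 9.9490, -11.4945 + 2.6658) = (13.0290, -8.8287)
link 2: phi[2] = -75 + 90 + 50 = 65 deg
  cos(65 deg) = 0.4226, sin(65 deg) = 0.9063
  joint[3] = (13.0290, -8.8287) + 5.4 * (0.4226, 0.9063) = (13.0290 + 2.2821, -8.8287 + 4.8941) = (15.3111, -3.9346)
link 3: phi[3] = -75 + 90 + 50 + 95 = 160 deg
  cos(160 deg) = -0.9397, sin(160 deg) = 0.3420
  joint[4] = (15.3111, -3.9346) + 9.6 * (-0.9397, 0.3420) = (15.3111 + -9.0210, -3.9346 + 3.2834) = (6.2901, -0.6512)
End effector: (6.2901, -0.6512)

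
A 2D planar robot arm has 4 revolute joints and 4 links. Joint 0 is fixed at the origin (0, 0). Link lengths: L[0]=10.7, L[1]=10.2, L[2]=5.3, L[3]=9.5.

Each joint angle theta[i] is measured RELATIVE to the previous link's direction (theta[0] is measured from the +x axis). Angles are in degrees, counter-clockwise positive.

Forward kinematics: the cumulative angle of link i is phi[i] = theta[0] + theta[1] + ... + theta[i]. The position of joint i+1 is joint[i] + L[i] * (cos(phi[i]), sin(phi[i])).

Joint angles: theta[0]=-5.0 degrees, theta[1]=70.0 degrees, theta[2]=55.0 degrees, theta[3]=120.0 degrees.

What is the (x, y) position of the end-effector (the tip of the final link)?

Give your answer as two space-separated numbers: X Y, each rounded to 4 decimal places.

Answer: 7.5700 4.6745

Derivation:
joint[0] = (0.0000, 0.0000)  (base)
link 0: phi[0] = -5 = -5 deg
  cos(-5 deg) = 0.9962, sin(-5 deg) = -0.0872
  joint[1] = (0.0000, 0.0000) + 10.7 * (0.9962, -0.0872) = (0.0000 + 10.6593, 0.0000 + -0.9326) = (10.6593, -0.9326)
link 1: phi[1] = -5 + 70 = 65 deg
  cos(65 deg) = 0.4226, sin(65 deg) = 0.9063
  joint[2] = (10.6593, -0.9326) + 10.2 * (0.4226, 0.9063) = (10.6593 + 4.3107, -0.9326 + 9.2443) = (14.9700, 8.3118)
link 2: phi[2] = -5 + 70 + 55 = 120 deg
  cos(120 deg) = -0.5000, sin(120 deg) = 0.8660
  joint[3] = (14.9700, 8.3118) + 5.3 * (-0.5000, 0.8660) = (14.9700 + -2.6500, 8.3118 + 4.5899) = (12.3200, 12.9017)
link 3: phi[3] = -5 + 70 + 55 + 120 = 240 deg
  cos(240 deg) = -0.5000, sin(240 deg) = -0.8660
  joint[4] = (12.3200, 12.9017) + 9.5 * (-0.5000, -0.8660) = (12.3200 + -4.7500, 12.9017 + -8.2272) = (7.5700, 4.6745)
End effector: (7.5700, 4.6745)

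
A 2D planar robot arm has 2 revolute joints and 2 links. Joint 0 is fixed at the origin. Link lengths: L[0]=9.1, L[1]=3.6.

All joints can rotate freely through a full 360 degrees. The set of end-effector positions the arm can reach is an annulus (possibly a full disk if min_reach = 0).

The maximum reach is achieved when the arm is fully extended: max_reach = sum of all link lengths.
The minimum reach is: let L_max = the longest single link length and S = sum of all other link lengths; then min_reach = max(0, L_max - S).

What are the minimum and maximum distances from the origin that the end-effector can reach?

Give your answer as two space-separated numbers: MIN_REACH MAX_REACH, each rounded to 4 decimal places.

Answer: 5.5000 12.7000

Derivation:
Link lengths: [9.1, 3.6]
max_reach = 9.1 + 3.6 = 12.7
L_max = max([9.1, 3.6]) = 9.1
S (sum of others) = 12.7 - 9.1 = 3.6
min_reach = max(0, 9.1 - 3.6) = max(0, 5.5) = 5.5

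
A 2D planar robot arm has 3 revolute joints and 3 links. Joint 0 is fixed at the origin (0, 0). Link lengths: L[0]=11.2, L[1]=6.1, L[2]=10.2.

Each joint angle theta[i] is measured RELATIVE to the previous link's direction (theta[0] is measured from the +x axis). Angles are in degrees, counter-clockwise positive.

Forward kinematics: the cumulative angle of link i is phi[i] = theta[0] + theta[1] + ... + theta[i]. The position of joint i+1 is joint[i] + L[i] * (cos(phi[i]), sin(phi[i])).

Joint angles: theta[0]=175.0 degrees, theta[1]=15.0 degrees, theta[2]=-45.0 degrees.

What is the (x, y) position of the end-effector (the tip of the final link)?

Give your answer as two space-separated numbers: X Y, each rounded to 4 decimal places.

Answer: -25.5201 5.7674

Derivation:
joint[0] = (0.0000, 0.0000)  (base)
link 0: phi[0] = 175 = 175 deg
  cos(175 deg) = -0.9962, sin(175 deg) = 0.0872
  joint[1] = (0.0000, 0.0000) + 11.2 * (-0.9962, 0.0872) = (0.0000 + -11.1574, 0.0000 + 0.9761) = (-11.1574, 0.9761)
link 1: phi[1] = 175 + 15 = 190 deg
  cos(190 deg) = -0.9848, sin(190 deg) = -0.1736
  joint[2] = (-11.1574, 0.9761) + 6.1 * (-0.9848, -0.1736) = (-11.1574 + -6.0073, 0.9761 + -1.0593) = (-17.1647, -0.0831)
link 2: phi[2] = 175 + 15 + -45 = 145 deg
  cos(145 deg) = -0.8192, sin(145 deg) = 0.5736
  joint[3] = (-17.1647, -0.0831) + 10.2 * (-0.8192, 0.5736) = (-17.1647 + -8.3554, -0.0831 + 5.8505) = (-25.5201, 5.7674)
End effector: (-25.5201, 5.7674)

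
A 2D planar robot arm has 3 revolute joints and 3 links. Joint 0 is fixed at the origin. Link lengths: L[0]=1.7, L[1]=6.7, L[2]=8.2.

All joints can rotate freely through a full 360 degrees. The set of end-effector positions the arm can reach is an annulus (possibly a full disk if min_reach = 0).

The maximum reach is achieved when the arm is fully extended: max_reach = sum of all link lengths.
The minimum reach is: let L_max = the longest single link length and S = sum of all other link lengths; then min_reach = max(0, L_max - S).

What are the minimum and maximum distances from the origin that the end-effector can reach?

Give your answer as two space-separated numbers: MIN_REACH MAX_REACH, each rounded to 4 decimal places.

Answer: 0.0000 16.6000

Derivation:
Link lengths: [1.7, 6.7, 8.2]
max_reach = 1.7 + 6.7 + 8.2 = 16.6
L_max = max([1.7, 6.7, 8.2]) = 8.2
S (sum of others) = 16.6 - 8.2 = 8.4
min_reach = max(0, 8.2 - 8.4) = max(0, -0.2) = 0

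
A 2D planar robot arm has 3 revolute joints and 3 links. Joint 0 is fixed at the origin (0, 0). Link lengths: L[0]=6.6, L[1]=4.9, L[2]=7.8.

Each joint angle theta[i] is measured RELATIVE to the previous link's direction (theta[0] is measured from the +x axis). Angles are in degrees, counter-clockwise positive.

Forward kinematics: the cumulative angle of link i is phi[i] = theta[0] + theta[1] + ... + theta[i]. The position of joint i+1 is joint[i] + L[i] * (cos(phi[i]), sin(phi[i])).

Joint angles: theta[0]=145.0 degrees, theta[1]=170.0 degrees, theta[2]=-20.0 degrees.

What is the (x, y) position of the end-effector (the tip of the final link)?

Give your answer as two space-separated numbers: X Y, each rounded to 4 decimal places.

joint[0] = (0.0000, 0.0000)  (base)
link 0: phi[0] = 145 = 145 deg
  cos(145 deg) = -0.8192, sin(145 deg) = 0.5736
  joint[1] = (0.0000, 0.0000) + 6.6 * (-0.8192, 0.5736) = (0.0000 + -5.4064, 0.0000 + 3.7856) = (-5.4064, 3.7856)
link 1: phi[1] = 145 + 170 = 315 deg
  cos(315 deg) = 0.7071, sin(315 deg) = -0.7071
  joint[2] = (-5.4064, 3.7856) + 4.9 * (0.7071, -0.7071) = (-5.4064 + 3.4648, 3.7856 + -3.4648) = (-1.9416, 0.3208)
link 2: phi[2] = 145 + 170 + -20 = 295 deg
  cos(295 deg) = 0.4226, sin(295 deg) = -0.9063
  joint[3] = (-1.9416, 0.3208) + 7.8 * (0.4226, -0.9063) = (-1.9416 + 3.2964, 0.3208 + -7.0692) = (1.3548, -6.7484)
End effector: (1.3548, -6.7484)

Answer: 1.3548 -6.7484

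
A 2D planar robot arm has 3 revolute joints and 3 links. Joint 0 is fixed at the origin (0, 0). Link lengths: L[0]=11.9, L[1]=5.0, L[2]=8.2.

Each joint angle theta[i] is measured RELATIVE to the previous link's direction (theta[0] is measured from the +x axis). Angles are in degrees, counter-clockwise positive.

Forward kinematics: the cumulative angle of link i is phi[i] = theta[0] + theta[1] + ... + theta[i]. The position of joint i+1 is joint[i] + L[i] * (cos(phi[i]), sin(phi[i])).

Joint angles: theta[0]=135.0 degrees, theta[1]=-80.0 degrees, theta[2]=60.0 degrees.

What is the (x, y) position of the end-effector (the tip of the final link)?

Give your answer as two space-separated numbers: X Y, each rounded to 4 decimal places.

Answer: -9.0122 19.9421

Derivation:
joint[0] = (0.0000, 0.0000)  (base)
link 0: phi[0] = 135 = 135 deg
  cos(135 deg) = -0.7071, sin(135 deg) = 0.7071
  joint[1] = (0.0000, 0.0000) + 11.9 * (-0.7071, 0.7071) = (0.0000 + -8.4146, 0.0000 + 8.4146) = (-8.4146, 8.4146)
link 1: phi[1] = 135 + -80 = 55 deg
  cos(55 deg) = 0.5736, sin(55 deg) = 0.8192
  joint[2] = (-8.4146, 8.4146) + 5 * (0.5736, 0.8192) = (-8.4146 + 2.8679, 8.4146 + 4.0958) = (-5.5467, 12.5103)
link 2: phi[2] = 135 + -80 + 60 = 115 deg
  cos(115 deg) = -0.4226, sin(115 deg) = 0.9063
  joint[3] = (-5.5467, 12.5103) + 8.2 * (-0.4226, 0.9063) = (-5.5467 + -3.4655, 12.5103 + 7.4317) = (-9.0122, 19.9421)
End effector: (-9.0122, 19.9421)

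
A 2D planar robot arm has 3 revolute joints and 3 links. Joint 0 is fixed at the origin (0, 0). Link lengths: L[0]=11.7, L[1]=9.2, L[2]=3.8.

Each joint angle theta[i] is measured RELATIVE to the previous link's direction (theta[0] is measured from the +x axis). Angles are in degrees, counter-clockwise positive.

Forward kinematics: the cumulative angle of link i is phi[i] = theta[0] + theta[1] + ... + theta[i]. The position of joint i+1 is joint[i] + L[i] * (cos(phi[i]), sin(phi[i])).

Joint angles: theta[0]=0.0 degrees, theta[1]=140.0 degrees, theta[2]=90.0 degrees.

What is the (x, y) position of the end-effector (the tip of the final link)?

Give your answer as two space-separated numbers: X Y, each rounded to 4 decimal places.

Answer: 2.2098 3.0027

Derivation:
joint[0] = (0.0000, 0.0000)  (base)
link 0: phi[0] = 0 = 0 deg
  cos(0 deg) = 1.0000, sin(0 deg) = 0.0000
  joint[1] = (0.0000, 0.0000) + 11.7 * (1.0000, 0.0000) = (0.0000 + 11.7000, 0.0000 + 0.0000) = (11.7000, 0.0000)
link 1: phi[1] = 0 + 140 = 140 deg
  cos(140 deg) = -0.7660, sin(140 deg) = 0.6428
  joint[2] = (11.7000, 0.0000) + 9.2 * (-0.7660, 0.6428) = (11.7000 + -7.0476, 0.0000 + 5.9136) = (4.6524, 5.9136)
link 2: phi[2] = 0 + 140 + 90 = 230 deg
  cos(230 deg) = -0.6428, sin(230 deg) = -0.7660
  joint[3] = (4.6524, 5.9136) + 3.8 * (-0.6428, -0.7660) = (4.6524 + -2.4426, 5.9136 + -2.9110) = (2.2098, 3.0027)
End effector: (2.2098, 3.0027)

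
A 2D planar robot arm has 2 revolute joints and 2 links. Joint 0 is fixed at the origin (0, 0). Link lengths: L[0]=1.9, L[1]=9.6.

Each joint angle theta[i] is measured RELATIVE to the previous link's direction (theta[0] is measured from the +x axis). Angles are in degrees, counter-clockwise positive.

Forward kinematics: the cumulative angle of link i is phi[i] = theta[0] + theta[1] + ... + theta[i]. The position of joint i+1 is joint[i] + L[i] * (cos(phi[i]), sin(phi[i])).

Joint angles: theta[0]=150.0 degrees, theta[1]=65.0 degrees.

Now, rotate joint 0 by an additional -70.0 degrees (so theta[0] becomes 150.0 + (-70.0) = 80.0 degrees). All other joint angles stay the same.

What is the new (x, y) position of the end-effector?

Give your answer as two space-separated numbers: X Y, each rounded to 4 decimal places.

joint[0] = (0.0000, 0.0000)  (base)
link 0: phi[0] = 80 = 80 deg
  cos(80 deg) = 0.1736, sin(80 deg) = 0.9848
  joint[1] = (0.0000, 0.0000) + 1.9 * (0.1736, 0.9848) = (0.0000 + 0.3299, 0.0000 + 1.8711) = (0.3299, 1.8711)
link 1: phi[1] = 80 + 65 = 145 deg
  cos(145 deg) = -0.8192, sin(145 deg) = 0.5736
  joint[2] = (0.3299, 1.8711) + 9.6 * (-0.8192, 0.5736) = (0.3299 + -7.8639, 1.8711 + 5.5063) = (-7.5339, 7.3775)
End effector: (-7.5339, 7.3775)

Answer: -7.5339 7.3775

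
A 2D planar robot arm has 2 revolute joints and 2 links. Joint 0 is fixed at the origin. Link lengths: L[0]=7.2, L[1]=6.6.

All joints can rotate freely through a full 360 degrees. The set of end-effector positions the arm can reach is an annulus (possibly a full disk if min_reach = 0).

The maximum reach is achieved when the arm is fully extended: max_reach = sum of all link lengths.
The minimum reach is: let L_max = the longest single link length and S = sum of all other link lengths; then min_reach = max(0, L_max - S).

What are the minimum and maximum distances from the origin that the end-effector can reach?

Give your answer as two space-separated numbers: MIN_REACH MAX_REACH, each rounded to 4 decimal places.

Answer: 0.6000 13.8000

Derivation:
Link lengths: [7.2, 6.6]
max_reach = 7.2 + 6.6 = 13.8
L_max = max([7.2, 6.6]) = 7.2
S (sum of others) = 13.8 - 7.2 = 6.6
min_reach = max(0, 7.2 - 6.6) = max(0, 0.6) = 0.6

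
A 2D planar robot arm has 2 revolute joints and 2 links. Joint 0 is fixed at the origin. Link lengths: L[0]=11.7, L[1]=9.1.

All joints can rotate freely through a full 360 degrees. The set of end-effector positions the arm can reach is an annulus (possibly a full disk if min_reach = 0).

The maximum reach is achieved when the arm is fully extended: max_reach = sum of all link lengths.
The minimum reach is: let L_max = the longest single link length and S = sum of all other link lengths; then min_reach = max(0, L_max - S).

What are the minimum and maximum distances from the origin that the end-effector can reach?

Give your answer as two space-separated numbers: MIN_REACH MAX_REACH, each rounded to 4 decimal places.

Link lengths: [11.7, 9.1]
max_reach = 11.7 + 9.1 = 20.8
L_max = max([11.7, 9.1]) = 11.7
S (sum of others) = 20.8 - 11.7 = 9.1
min_reach = max(0, 11.7 - 9.1) = max(0, 2.6) = 2.6

Answer: 2.6000 20.8000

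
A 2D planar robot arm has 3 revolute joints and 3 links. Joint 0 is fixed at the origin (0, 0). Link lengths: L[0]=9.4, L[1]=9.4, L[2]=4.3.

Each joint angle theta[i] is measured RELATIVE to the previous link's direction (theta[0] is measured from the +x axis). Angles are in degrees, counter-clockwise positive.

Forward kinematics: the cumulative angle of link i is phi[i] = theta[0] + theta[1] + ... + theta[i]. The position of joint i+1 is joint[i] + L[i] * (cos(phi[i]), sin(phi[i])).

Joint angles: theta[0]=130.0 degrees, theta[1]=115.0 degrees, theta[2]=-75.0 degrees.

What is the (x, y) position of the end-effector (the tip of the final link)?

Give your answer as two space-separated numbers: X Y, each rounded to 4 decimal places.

Answer: -14.2495 -0.5718

Derivation:
joint[0] = (0.0000, 0.0000)  (base)
link 0: phi[0] = 130 = 130 deg
  cos(130 deg) = -0.6428, sin(130 deg) = 0.7660
  joint[1] = (0.0000, 0.0000) + 9.4 * (-0.6428, 0.7660) = (0.0000 + -6.0422, 0.0000 + 7.2008) = (-6.0422, 7.2008)
link 1: phi[1] = 130 + 115 = 245 deg
  cos(245 deg) = -0.4226, sin(245 deg) = -0.9063
  joint[2] = (-6.0422, 7.2008) + 9.4 * (-0.4226, -0.9063) = (-6.0422 + -3.9726, 7.2008 + -8.5193) = (-10.0148, -1.3185)
link 2: phi[2] = 130 + 115 + -75 = 170 deg
  cos(170 deg) = -0.9848, sin(170 deg) = 0.1736
  joint[3] = (-10.0148, -1.3185) + 4.3 * (-0.9848, 0.1736) = (-10.0148 + -4.2347, -1.3185 + 0.7467) = (-14.2495, -0.5718)
End effector: (-14.2495, -0.5718)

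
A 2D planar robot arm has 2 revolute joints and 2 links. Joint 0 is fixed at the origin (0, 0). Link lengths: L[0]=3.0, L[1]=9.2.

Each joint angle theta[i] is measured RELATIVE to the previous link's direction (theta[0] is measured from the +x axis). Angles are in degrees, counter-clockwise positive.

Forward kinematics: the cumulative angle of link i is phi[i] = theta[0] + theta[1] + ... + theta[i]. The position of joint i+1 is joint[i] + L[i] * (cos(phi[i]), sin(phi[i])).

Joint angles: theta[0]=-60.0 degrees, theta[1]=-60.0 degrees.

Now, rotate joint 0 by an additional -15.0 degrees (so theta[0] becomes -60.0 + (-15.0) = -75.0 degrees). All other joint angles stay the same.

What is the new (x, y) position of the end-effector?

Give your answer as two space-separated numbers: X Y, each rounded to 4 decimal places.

Answer: -5.7289 -9.4032

Derivation:
joint[0] = (0.0000, 0.0000)  (base)
link 0: phi[0] = -75 = -75 deg
  cos(-75 deg) = 0.2588, sin(-75 deg) = -0.9659
  joint[1] = (0.0000, 0.0000) + 3 * (0.2588, -0.9659) = (0.0000 + 0.7765, 0.0000 + -2.8978) = (0.7765, -2.8978)
link 1: phi[1] = -75 + -60 = -135 deg
  cos(-135 deg) = -0.7071, sin(-135 deg) = -0.7071
  joint[2] = (0.7765, -2.8978) + 9.2 * (-0.7071, -0.7071) = (0.7765 + -6.5054, -2.8978 + -6.5054) = (-5.7289, -9.4032)
End effector: (-5.7289, -9.4032)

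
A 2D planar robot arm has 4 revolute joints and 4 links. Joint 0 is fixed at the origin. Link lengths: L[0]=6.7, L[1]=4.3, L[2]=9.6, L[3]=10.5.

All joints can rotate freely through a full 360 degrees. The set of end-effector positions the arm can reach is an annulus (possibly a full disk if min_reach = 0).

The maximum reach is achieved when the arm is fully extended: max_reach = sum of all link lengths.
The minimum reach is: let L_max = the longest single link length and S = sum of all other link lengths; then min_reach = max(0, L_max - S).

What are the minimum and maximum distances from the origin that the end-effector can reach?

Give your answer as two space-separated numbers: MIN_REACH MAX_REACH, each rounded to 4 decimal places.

Link lengths: [6.7, 4.3, 9.6, 10.5]
max_reach = 6.7 + 4.3 + 9.6 + 10.5 = 31.1
L_max = max([6.7, 4.3, 9.6, 10.5]) = 10.5
S (sum of others) = 31.1 - 10.5 = 20.6
min_reach = max(0, 10.5 - 20.6) = max(0, -10.1) = 0

Answer: 0.0000 31.1000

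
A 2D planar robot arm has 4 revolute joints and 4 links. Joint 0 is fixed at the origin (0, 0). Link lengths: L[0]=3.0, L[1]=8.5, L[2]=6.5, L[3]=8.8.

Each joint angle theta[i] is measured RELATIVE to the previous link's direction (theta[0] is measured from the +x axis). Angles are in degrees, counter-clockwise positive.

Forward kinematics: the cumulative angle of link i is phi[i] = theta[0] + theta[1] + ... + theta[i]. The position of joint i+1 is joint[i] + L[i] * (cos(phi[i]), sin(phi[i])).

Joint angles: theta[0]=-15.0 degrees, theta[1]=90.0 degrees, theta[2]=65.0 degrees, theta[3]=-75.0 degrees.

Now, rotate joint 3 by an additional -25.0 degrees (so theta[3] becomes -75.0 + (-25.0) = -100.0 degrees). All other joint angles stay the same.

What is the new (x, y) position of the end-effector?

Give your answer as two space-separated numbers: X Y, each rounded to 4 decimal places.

joint[0] = (0.0000, 0.0000)  (base)
link 0: phi[0] = -15 = -15 deg
  cos(-15 deg) = 0.9659, sin(-15 deg) = -0.2588
  joint[1] = (0.0000, 0.0000) + 3 * (0.9659, -0.2588) = (0.0000 + 2.8978, 0.0000 + -0.7765) = (2.8978, -0.7765)
link 1: phi[1] = -15 + 90 = 75 deg
  cos(75 deg) = 0.2588, sin(75 deg) = 0.9659
  joint[2] = (2.8978, -0.7765) + 8.5 * (0.2588, 0.9659) = (2.8978 + 2.2000, -0.7765 + 8.2104) = (5.0977, 7.4339)
link 2: phi[2] = -15 + 90 + 65 = 140 deg
  cos(140 deg) = -0.7660, sin(140 deg) = 0.6428
  joint[3] = (5.0977, 7.4339) + 6.5 * (-0.7660, 0.6428) = (5.0977 + -4.9793, 7.4339 + 4.1781) = (0.1185, 11.6120)
link 3: phi[3] = -15 + 90 + 65 + -100 = 40 deg
  cos(40 deg) = 0.7660, sin(40 deg) = 0.6428
  joint[4] = (0.1185, 11.6120) + 8.8 * (0.7660, 0.6428) = (0.1185 + 6.7412, 11.6120 + 5.6565) = (6.8596, 17.2686)
End effector: (6.8596, 17.2686)

Answer: 6.8596 17.2686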